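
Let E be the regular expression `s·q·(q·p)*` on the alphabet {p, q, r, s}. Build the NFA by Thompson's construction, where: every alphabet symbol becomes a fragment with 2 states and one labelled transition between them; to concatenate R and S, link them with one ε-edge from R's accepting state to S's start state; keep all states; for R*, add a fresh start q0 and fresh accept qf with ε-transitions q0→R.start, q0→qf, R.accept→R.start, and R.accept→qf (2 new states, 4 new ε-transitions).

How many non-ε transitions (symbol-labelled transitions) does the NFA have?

Recursing over subexpressions:
Each of the 4 symbol leaves contributes exactly 1 symbol transition.
  q·p : 2 symbol transitions
  (q·p)* : 2 symbol transitions
  s·q·(q·p)* : 4 symbol transitions

4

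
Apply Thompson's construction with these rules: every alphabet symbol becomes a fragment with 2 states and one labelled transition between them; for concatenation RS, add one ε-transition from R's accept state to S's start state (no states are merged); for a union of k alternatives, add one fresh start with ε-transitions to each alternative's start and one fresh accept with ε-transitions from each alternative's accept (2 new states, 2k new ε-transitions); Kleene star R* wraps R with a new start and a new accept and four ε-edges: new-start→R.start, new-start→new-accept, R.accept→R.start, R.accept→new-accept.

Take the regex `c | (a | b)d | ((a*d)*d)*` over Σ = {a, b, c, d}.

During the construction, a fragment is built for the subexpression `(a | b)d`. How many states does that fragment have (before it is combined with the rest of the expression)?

Fragment for `(a | b)d`:
Each of the 3 symbol leaves contributes a 2-state fragment.
  a | b = 6 states
  (a | b)d = 8 states

8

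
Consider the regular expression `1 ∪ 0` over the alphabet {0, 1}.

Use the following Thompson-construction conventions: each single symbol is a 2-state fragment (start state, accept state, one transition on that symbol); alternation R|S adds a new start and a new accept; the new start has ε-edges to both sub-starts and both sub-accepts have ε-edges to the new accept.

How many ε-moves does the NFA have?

4

Bottom-up over the parse tree:
Each of the 2 symbol leaves contributes 0 ε-transitions.
  1 ∪ 0 — 4 ε-transitions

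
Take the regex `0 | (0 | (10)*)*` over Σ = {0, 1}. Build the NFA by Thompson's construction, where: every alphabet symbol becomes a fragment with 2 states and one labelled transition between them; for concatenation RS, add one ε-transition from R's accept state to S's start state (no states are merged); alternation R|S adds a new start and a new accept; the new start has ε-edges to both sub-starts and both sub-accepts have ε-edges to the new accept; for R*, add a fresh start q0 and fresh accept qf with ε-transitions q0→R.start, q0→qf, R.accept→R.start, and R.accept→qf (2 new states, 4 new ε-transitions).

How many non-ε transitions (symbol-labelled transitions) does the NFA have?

4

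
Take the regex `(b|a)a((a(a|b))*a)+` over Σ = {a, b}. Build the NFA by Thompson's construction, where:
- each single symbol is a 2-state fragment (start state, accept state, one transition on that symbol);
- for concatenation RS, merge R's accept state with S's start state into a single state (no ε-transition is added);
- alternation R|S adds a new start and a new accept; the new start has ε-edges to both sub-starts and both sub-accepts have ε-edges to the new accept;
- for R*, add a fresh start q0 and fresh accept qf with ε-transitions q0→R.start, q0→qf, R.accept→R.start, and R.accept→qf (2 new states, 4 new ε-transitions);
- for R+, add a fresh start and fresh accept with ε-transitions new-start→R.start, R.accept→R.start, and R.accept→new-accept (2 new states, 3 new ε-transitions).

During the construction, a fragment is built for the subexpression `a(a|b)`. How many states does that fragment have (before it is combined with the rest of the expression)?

7

Fragment for `a(a|b)`:
Each of the 3 symbol leaves contributes a 2-state fragment.
  a|b : 6 states
  a(a|b) : 7 states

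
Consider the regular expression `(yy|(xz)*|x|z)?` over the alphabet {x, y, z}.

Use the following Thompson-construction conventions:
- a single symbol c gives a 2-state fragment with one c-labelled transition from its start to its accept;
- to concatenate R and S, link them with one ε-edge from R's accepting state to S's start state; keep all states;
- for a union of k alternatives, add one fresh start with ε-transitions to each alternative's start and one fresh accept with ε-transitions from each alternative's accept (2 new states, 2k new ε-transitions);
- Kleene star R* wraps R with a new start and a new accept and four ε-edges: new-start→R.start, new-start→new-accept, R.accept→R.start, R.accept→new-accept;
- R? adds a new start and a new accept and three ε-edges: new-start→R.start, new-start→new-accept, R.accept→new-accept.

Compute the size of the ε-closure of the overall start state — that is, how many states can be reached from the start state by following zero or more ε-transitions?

Let C(F) = |ε-closure(F.start)| within fragment F, and note whether F accepts ε. Symbol fragments have C = 1 and do not accept ε. Then:
  yy — |ε-closure| equals the left operand's closure size = 1 (its accept is not ε-reachable, so the closure stops there)
  xz — |ε-closure| equals the left operand's closure size = 1 (its accept is not ε-reachable, so the closure stops there)
  (xz)* — new start has ε-edges to the inner start and to the new accept, so |ε-closure| = 2 + 1 = 3
  yy|(xz)*|x|z — |ε-closure| = 1 (new start) + (1 + 3 + 1 + 1) + 1 (new accept, since some branch ε-reaches its own accept) = 8
  (yy|(xz)*|x|z)? — |ε-closure| = 1 (new start) + 8 (body) + 1 (new accept, via ε) = 10

10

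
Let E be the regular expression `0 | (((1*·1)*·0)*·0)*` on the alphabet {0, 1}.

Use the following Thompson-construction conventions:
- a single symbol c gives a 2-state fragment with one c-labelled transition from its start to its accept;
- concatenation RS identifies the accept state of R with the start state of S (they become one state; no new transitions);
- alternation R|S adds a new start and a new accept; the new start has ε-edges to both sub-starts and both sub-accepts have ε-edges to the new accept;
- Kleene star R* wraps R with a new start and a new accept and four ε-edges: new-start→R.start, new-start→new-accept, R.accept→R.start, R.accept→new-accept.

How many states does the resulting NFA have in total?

17

Recursing over subexpressions:
Each of the 5 symbol leaves contributes a 2-state fragment.
  1* → 4 states
  1*·1 → 5 states
  (1*·1)* → 7 states
  (1*·1)*·0 → 8 states
  ((1*·1)*·0)* → 10 states
  ((1*·1)*·0)*·0 → 11 states
  (((1*·1)*·0)*·0)* → 13 states
  0 | (((1*·1)*·0)*·0)* → 17 states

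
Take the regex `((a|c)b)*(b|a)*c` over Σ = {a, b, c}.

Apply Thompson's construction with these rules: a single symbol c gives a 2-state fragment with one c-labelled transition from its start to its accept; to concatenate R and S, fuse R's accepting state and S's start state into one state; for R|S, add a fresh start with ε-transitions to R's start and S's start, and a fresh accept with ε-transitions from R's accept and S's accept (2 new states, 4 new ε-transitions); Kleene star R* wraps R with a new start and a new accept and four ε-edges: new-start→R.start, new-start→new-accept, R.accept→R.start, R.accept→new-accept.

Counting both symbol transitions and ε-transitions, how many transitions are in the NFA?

Recursing over subexpressions:
Each of the 6 symbol leaves contributes 1 transition (1 symbol, 0 ε).
  a|c — 6 transitions (2 symbol, 4 ε)
  (a|c)b — 7 transitions (3 symbol, 4 ε)
  ((a|c)b)* — 11 transitions (3 symbol, 8 ε)
  b|a — 6 transitions (2 symbol, 4 ε)
  (b|a)* — 10 transitions (2 symbol, 8 ε)
  ((a|c)b)*(b|a)*c — 22 transitions (6 symbol, 16 ε)

22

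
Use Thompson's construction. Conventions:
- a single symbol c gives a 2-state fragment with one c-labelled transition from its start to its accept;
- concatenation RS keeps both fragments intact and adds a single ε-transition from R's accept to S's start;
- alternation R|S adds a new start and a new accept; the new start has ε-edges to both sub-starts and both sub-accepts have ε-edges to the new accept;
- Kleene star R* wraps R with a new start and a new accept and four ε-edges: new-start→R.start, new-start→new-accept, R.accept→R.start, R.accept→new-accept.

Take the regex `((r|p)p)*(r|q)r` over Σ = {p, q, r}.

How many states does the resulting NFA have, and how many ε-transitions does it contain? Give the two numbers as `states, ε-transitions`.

18, 15

Bottom-up over the parse tree:
Each of the 6 symbol leaves contributes 2 states and 0 ε-transitions.
  r|p → 6 states, 4 ε-transitions
  (r|p)p → 8 states, 5 ε-transitions
  ((r|p)p)* → 10 states, 9 ε-transitions
  r|q → 6 states, 4 ε-transitions
  ((r|p)p)*(r|q)r → 18 states, 15 ε-transitions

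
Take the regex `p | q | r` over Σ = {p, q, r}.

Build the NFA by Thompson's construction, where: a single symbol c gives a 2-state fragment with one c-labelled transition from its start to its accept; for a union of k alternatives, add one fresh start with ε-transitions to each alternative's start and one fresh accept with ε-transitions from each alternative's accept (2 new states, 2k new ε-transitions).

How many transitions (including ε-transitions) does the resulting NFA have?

9

By structural recursion:
Each of the 3 symbol leaves contributes 1 transition (1 symbol, 0 ε).
  p | q | r = 9 transitions (3 symbol, 6 ε)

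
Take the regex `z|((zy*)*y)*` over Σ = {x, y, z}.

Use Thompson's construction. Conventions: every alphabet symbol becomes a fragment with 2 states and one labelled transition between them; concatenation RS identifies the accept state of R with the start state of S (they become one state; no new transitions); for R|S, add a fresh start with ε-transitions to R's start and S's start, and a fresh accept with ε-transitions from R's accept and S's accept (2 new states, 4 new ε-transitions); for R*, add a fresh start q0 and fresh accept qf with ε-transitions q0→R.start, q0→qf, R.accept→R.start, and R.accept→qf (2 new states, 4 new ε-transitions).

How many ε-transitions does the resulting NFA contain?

16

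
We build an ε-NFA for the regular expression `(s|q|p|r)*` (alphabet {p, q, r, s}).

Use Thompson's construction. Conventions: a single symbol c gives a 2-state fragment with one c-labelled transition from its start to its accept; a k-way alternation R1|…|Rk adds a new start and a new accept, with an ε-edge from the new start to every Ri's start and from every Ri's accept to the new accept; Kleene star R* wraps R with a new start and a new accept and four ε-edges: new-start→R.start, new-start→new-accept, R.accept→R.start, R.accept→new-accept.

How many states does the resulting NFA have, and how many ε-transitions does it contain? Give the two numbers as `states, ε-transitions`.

Per subexpression:
Each of the 4 symbol leaves contributes 2 states and 0 ε-transitions.
  s|q|p|r : 10 states, 8 ε-transitions
  (s|q|p|r)* : 12 states, 12 ε-transitions

12, 12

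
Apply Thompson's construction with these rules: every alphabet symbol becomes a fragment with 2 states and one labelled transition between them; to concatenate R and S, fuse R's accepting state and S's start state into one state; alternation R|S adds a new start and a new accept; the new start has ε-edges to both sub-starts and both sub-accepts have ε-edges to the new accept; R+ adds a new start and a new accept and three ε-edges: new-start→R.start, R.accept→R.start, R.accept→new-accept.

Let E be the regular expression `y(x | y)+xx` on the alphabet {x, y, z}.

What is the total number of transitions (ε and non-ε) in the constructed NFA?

12

Building bottom-up:
Each of the 5 symbol leaves contributes 1 transition (1 symbol, 0 ε).
  x | y — 6 transitions (2 symbol, 4 ε)
  (x | y)+ — 9 transitions (2 symbol, 7 ε)
  y(x | y)+xx — 12 transitions (5 symbol, 7 ε)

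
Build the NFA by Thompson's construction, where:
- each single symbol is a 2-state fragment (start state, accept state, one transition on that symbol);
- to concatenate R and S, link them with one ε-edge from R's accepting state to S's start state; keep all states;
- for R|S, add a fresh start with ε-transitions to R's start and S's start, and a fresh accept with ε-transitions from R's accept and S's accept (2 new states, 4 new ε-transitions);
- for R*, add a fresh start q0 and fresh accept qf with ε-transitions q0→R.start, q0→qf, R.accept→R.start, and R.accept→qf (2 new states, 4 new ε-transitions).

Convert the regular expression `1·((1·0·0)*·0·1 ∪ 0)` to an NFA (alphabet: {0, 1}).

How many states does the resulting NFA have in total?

18

Recursing over subexpressions:
Each of the 7 symbol leaves contributes a 2-state fragment.
  1·0·0 — 6 states
  (1·0·0)* — 8 states
  (1·0·0)*·0·1 — 12 states
  (1·0·0)*·0·1 ∪ 0 — 16 states
  1·((1·0·0)*·0·1 ∪ 0) — 18 states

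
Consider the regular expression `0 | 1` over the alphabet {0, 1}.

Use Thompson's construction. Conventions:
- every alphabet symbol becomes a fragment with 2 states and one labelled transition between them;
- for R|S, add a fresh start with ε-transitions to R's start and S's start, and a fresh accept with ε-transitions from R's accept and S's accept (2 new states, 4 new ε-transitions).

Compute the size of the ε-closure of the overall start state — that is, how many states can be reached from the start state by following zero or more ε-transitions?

3

Let C(F) = |ε-closure(F.start)| within fragment F, and note whether F accepts ε. Symbol fragments have C = 1 and do not accept ε. Then:
  0 | 1 : new start ε-reaches every alternative's start; none of them accept ε, so the new accept is not reached: C = 1 + 1 + 1 = 3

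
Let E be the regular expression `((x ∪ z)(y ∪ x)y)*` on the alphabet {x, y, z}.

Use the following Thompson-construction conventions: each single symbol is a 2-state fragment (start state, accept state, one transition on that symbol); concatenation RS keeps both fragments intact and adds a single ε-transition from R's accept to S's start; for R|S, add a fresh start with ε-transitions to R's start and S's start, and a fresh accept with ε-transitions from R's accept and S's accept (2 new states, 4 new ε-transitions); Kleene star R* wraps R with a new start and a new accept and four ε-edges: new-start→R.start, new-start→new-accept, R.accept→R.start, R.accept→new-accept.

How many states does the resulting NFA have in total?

16

Recursing over subexpressions:
Each of the 5 symbol leaves contributes a 2-state fragment.
  x ∪ z : 6 states
  y ∪ x : 6 states
  (x ∪ z)(y ∪ x)y : 14 states
  ((x ∪ z)(y ∪ x)y)* : 16 states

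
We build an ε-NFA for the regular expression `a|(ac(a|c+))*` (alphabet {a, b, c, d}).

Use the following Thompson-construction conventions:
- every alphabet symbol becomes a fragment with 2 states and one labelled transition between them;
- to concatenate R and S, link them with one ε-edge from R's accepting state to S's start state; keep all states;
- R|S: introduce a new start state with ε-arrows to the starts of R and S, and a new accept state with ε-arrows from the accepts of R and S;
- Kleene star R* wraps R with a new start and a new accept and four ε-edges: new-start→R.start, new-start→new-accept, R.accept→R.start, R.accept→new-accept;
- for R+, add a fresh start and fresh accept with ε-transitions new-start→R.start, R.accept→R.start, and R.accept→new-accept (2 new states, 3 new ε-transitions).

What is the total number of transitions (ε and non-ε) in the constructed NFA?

By structural recursion:
Each of the 5 symbol leaves contributes 1 transition (1 symbol, 0 ε).
  c+ = 4 transitions (1 symbol, 3 ε)
  a|c+ = 9 transitions (2 symbol, 7 ε)
  ac(a|c+) = 13 transitions (4 symbol, 9 ε)
  (ac(a|c+))* = 17 transitions (4 symbol, 13 ε)
  a|(ac(a|c+))* = 22 transitions (5 symbol, 17 ε)

22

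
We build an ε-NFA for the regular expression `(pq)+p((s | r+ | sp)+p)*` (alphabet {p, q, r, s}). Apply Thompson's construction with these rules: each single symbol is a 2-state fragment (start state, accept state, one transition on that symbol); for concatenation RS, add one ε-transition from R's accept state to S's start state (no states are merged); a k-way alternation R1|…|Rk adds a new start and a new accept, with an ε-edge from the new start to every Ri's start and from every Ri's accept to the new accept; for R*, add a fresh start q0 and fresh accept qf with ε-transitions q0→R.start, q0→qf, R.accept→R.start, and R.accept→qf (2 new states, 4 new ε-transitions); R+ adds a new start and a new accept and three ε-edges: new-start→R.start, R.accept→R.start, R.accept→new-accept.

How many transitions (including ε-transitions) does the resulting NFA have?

32

Building bottom-up:
Each of the 8 symbol leaves contributes 1 transition (1 symbol, 0 ε).
  pq : 3 transitions (2 symbol, 1 ε)
  (pq)+ : 6 transitions (2 symbol, 4 ε)
  r+ : 4 transitions (1 symbol, 3 ε)
  sp : 3 transitions (2 symbol, 1 ε)
  s | r+ | sp : 14 transitions (4 symbol, 10 ε)
  (s | r+ | sp)+ : 17 transitions (4 symbol, 13 ε)
  (s | r+ | sp)+p : 19 transitions (5 symbol, 14 ε)
  ((s | r+ | sp)+p)* : 23 transitions (5 symbol, 18 ε)
  (pq)+p((s | r+ | sp)+p)* : 32 transitions (8 symbol, 24 ε)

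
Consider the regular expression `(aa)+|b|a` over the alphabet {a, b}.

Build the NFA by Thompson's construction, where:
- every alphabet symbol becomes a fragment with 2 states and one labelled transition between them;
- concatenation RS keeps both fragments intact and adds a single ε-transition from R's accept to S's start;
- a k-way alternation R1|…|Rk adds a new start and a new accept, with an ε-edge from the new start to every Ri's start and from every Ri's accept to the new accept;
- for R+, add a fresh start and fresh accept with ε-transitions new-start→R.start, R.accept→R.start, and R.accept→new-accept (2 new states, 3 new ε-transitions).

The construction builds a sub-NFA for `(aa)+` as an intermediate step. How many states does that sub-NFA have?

Fragment for `(aa)+`:
Each of the 2 symbol leaves contributes a 2-state fragment.
  aa = 4 states
  (aa)+ = 6 states

6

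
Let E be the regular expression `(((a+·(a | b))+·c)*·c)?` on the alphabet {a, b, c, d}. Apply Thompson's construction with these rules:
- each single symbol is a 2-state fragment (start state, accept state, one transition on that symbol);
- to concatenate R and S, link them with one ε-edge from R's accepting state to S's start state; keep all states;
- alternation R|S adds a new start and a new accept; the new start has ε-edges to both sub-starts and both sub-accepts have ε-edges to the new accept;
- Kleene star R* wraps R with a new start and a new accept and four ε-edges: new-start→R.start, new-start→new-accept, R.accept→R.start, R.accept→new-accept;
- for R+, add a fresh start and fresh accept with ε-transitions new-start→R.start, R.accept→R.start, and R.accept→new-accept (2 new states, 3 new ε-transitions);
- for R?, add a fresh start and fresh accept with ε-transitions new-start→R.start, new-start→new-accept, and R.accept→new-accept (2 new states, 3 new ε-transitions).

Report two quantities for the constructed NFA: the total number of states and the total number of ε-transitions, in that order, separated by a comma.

20, 20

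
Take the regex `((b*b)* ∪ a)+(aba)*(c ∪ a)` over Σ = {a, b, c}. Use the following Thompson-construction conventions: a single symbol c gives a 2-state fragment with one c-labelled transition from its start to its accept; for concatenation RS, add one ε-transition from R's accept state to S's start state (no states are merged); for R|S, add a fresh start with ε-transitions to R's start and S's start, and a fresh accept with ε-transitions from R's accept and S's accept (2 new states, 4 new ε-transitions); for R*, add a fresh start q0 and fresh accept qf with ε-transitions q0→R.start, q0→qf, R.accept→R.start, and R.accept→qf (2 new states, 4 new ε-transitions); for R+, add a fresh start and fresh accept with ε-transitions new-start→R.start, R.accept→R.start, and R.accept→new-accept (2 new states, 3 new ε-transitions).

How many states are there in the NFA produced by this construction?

Recursing over subexpressions:
Each of the 8 symbol leaves contributes a 2-state fragment.
  b* = 4 states
  b*b = 6 states
  (b*b)* = 8 states
  (b*b)* ∪ a = 12 states
  ((b*b)* ∪ a)+ = 14 states
  aba = 6 states
  (aba)* = 8 states
  c ∪ a = 6 states
  ((b*b)* ∪ a)+(aba)*(c ∪ a) = 28 states

28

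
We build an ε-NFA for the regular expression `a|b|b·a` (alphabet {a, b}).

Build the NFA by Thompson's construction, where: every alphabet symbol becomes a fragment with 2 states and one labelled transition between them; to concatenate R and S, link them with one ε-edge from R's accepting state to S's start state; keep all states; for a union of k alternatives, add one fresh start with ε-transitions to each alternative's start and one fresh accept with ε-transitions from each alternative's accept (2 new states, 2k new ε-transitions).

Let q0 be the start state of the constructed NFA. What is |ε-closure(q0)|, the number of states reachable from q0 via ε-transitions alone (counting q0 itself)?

Work bottom-up. For each fragment F, track |ε-closure(F.start)| and whether F's accept lies in that closure (i.e. whether F accepts ε). A single-symbol fragment has closure size 1 and does not accept ε.
  b·a — same as the first factor's closure: |closure| = 1
  a|b|b·a — new start ε-reaches every alternative's start; none of them accept ε, so the new accept is not reached: |closure| = 1 + 1 + 1 + 1 = 4

4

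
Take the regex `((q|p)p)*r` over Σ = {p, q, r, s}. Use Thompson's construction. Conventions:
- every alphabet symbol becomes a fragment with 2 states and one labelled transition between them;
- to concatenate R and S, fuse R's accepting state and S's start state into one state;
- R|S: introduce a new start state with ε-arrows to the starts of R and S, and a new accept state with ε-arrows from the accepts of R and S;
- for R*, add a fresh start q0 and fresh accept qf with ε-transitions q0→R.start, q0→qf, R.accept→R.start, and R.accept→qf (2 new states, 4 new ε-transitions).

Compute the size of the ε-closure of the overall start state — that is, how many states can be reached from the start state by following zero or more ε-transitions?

Let C(F) = |ε-closure(F.start)| within fragment F, and note whether F accepts ε. Symbol fragments have C = 1 and do not accept ε. Then:
  q|p — |closure| = 1 + 1 + 1 = 3 (the new accept is not ε-reachable since no branch accepts ε)
  (q|p)p — same as the first factor's closure: |closure| = 3
  ((q|p)p)* — new start has ε-edges to the inner start and to the new accept, so |closure| = 2 + 3 = 5
  ((q|p)p)*r — the left operand accepts ε, so the closure extends into the next operand (the shared merged state is already counted); |closure| = 5 + (1−1) = 5

5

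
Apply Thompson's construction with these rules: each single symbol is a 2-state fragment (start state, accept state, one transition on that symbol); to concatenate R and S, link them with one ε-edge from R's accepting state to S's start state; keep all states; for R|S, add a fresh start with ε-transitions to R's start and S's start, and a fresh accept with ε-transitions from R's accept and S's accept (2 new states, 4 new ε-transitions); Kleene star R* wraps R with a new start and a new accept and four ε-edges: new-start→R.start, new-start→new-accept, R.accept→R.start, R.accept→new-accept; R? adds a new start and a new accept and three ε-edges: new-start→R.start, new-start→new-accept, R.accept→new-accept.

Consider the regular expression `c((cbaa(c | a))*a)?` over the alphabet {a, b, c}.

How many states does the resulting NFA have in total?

Per subexpression:
Each of the 8 symbol leaves contributes a 2-state fragment.
  c | a → 6 states
  cbaa(c | a) → 14 states
  (cbaa(c | a))* → 16 states
  (cbaa(c | a))*a → 18 states
  ((cbaa(c | a))*a)? → 20 states
  c((cbaa(c | a))*a)? → 22 states

22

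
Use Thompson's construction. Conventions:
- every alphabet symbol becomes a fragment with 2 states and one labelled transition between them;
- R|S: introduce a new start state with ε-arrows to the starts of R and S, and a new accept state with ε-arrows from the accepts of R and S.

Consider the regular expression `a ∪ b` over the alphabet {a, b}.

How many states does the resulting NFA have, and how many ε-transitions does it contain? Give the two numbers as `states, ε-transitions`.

6, 4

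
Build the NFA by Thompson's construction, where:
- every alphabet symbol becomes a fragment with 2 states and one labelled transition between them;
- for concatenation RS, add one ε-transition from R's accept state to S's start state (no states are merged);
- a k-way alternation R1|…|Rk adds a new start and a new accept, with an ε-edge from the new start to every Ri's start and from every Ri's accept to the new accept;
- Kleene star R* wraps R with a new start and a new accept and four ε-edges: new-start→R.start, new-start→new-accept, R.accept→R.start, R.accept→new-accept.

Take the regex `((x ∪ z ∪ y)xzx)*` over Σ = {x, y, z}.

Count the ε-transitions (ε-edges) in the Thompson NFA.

Bottom-up over the parse tree:
Each of the 6 symbol leaves contributes 0 ε-transitions.
  x ∪ z ∪ y : 6 ε-transitions
  (x ∪ z ∪ y)xzx : 9 ε-transitions
  ((x ∪ z ∪ y)xzx)* : 13 ε-transitions

13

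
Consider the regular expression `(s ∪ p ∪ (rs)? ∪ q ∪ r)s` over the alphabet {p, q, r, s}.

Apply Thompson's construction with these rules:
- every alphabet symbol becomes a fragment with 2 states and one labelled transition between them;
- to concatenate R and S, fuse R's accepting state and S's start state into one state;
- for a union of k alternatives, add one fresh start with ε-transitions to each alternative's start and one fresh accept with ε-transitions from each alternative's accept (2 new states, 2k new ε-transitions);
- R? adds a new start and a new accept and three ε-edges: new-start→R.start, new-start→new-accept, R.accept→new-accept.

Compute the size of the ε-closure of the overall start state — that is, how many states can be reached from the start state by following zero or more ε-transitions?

9

Compute the ε-closure size of each fragment's start state recursively; a symbol fragment's start has no outgoing ε-edge, so its closure is just itself (size 1).
  rs → C equals the left operand's closure size = 1 (its accept is not ε-reachable, so the closure stops there)
  (rs)? → C = 1 (new start) + 1 (body) + 1 (new accept, via ε) = 3
  s ∪ p ∪ (rs)? ∪ q ∪ r → C = 1 (new start) + (1 + 1 + 3 + 1 + 1) + 1 (new accept, since some branch ε-reaches its own accept) = 9
  (s ∪ p ∪ (rs)? ∪ q ∪ r)s → C = 9 + (1−1) = 9 (closure spills across the concat boundary because the left factor accepts ε)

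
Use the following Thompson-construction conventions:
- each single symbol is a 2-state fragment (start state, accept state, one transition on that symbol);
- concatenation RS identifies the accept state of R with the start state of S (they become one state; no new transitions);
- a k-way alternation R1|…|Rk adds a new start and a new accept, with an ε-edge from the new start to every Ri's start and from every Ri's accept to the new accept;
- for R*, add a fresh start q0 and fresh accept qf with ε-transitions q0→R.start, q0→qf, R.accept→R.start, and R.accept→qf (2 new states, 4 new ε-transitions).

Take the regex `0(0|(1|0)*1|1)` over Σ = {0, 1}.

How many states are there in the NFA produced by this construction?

16

By structural recursion:
Each of the 6 symbol leaves contributes a 2-state fragment.
  1|0 → 6 states
  (1|0)* → 8 states
  (1|0)*1 → 9 states
  0|(1|0)*1|1 → 15 states
  0(0|(1|0)*1|1) → 16 states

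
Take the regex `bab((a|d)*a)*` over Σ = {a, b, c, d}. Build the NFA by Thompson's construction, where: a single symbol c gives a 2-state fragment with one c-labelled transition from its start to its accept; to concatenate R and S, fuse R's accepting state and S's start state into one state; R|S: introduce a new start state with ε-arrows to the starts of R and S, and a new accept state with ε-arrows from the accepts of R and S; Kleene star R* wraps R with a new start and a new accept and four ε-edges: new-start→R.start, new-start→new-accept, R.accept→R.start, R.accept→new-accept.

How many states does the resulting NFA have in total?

Building bottom-up:
Each of the 6 symbol leaves contributes a 2-state fragment.
  a|d — 6 states
  (a|d)* — 8 states
  (a|d)*a — 9 states
  ((a|d)*a)* — 11 states
  bab((a|d)*a)* — 14 states

14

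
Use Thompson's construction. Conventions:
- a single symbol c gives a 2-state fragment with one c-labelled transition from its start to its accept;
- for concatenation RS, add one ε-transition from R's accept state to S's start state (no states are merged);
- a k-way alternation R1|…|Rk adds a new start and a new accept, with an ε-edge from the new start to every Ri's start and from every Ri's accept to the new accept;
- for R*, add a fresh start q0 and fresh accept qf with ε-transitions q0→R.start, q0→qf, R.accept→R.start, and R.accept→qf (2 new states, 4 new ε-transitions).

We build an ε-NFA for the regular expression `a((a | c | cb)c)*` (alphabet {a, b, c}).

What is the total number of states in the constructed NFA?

16

By structural recursion:
Each of the 6 symbol leaves contributes a 2-state fragment.
  cb = 4 states
  a | c | cb = 10 states
  (a | c | cb)c = 12 states
  ((a | c | cb)c)* = 14 states
  a((a | c | cb)c)* = 16 states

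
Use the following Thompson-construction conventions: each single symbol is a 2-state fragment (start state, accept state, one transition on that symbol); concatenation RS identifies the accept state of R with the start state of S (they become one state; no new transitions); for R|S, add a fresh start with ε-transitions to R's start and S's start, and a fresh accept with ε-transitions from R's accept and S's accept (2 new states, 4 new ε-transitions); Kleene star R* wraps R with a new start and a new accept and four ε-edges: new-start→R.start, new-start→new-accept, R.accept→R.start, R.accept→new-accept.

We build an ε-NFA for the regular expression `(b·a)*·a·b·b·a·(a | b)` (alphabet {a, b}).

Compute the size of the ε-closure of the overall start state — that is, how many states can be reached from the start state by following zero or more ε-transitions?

3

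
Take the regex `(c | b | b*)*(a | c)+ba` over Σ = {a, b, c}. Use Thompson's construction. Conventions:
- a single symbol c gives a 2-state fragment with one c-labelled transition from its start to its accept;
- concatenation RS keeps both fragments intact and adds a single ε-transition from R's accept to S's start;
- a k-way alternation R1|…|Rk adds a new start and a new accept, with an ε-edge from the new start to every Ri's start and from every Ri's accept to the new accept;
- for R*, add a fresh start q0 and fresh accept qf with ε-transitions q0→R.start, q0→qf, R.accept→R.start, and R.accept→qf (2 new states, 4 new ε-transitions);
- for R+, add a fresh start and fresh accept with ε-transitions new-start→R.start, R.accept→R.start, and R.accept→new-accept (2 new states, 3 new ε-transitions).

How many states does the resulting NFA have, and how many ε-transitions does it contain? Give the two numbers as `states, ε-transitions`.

24, 24

Per subexpression:
Each of the 7 symbol leaves contributes 2 states and 0 ε-transitions.
  b* : 4 states, 4 ε-transitions
  c | b | b* : 10 states, 10 ε-transitions
  (c | b | b*)* : 12 states, 14 ε-transitions
  a | c : 6 states, 4 ε-transitions
  (a | c)+ : 8 states, 7 ε-transitions
  (c | b | b*)*(a | c)+ba : 24 states, 24 ε-transitions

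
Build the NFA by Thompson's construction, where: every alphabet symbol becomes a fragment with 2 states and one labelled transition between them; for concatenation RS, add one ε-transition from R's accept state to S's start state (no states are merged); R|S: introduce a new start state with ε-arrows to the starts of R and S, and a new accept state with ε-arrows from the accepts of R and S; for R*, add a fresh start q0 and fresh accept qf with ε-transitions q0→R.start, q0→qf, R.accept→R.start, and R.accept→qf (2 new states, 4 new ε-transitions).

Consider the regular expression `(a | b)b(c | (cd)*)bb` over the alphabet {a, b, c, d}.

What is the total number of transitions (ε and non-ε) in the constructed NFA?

25

By structural recursion:
Each of the 8 symbol leaves contributes 1 transition (1 symbol, 0 ε).
  a | b — 6 transitions (2 symbol, 4 ε)
  cd — 3 transitions (2 symbol, 1 ε)
  (cd)* — 7 transitions (2 symbol, 5 ε)
  c | (cd)* — 12 transitions (3 symbol, 9 ε)
  (a | b)b(c | (cd)*)bb — 25 transitions (8 symbol, 17 ε)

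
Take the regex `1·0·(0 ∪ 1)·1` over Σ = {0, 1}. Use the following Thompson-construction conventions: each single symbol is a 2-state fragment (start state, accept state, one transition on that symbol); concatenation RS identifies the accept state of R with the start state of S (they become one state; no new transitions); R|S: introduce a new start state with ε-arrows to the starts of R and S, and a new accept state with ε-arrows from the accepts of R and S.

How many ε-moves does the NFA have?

4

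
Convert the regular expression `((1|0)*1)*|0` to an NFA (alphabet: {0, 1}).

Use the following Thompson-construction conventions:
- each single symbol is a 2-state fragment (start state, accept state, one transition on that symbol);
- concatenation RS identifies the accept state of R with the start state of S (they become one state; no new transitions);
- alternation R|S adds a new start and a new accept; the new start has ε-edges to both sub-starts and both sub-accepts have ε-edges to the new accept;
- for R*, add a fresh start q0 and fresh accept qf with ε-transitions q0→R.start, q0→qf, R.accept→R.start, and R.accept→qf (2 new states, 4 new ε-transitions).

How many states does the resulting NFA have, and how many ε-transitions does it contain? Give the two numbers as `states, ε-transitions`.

15, 16

By structural recursion:
Each of the 4 symbol leaves contributes 2 states and 0 ε-transitions.
  1|0 — 6 states, 4 ε-transitions
  (1|0)* — 8 states, 8 ε-transitions
  (1|0)*1 — 9 states, 8 ε-transitions
  ((1|0)*1)* — 11 states, 12 ε-transitions
  ((1|0)*1)*|0 — 15 states, 16 ε-transitions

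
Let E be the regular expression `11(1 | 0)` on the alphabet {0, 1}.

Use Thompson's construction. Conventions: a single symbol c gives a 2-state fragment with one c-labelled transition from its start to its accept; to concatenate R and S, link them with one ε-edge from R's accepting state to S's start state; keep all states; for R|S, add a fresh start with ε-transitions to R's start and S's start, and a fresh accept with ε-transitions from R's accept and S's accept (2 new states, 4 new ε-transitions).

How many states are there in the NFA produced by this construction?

10

Recursing over subexpressions:
Each of the 4 symbol leaves contributes a 2-state fragment.
  1 | 0 : 6 states
  11(1 | 0) : 10 states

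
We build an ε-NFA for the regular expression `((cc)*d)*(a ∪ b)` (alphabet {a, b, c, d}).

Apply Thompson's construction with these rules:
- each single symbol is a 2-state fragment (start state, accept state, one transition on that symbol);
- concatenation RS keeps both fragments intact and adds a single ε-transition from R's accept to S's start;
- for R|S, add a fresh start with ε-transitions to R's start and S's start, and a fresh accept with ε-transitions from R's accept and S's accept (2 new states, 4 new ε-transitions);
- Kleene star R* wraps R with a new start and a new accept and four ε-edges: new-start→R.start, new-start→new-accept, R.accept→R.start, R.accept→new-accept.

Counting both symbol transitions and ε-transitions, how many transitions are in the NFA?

Building bottom-up:
Each of the 5 symbol leaves contributes 1 transition (1 symbol, 0 ε).
  cc : 3 transitions (2 symbol, 1 ε)
  (cc)* : 7 transitions (2 symbol, 5 ε)
  (cc)*d : 9 transitions (3 symbol, 6 ε)
  ((cc)*d)* : 13 transitions (3 symbol, 10 ε)
  a ∪ b : 6 transitions (2 symbol, 4 ε)
  ((cc)*d)*(a ∪ b) : 20 transitions (5 symbol, 15 ε)

20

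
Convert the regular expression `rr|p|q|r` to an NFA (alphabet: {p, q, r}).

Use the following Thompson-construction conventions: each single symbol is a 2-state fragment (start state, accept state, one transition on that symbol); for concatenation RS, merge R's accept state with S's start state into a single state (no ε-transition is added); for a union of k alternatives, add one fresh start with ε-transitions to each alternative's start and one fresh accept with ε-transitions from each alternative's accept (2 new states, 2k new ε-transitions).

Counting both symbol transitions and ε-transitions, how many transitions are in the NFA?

Per subexpression:
Each of the 5 symbol leaves contributes 1 transition (1 symbol, 0 ε).
  rr = 2 transitions (2 symbol, 0 ε)
  rr|p|q|r = 13 transitions (5 symbol, 8 ε)

13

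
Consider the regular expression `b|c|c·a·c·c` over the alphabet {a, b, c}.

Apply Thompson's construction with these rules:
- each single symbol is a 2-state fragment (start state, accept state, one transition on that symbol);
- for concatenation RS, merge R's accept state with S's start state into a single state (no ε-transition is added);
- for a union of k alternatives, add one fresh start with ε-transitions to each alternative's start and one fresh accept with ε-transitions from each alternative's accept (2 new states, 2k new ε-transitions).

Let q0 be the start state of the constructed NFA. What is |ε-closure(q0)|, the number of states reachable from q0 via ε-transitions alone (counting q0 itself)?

4

Let C(F) = |ε-closure(F.start)| within fragment F, and note whether F accepts ε. Symbol fragments have C = 1 and do not accept ε. Then:
  c·a·c·c : same as the first factor's closure: C = 1
  b|c|c·a·c·c : C = 1 + 1 + 1 + 1 = 4 (the new accept is not ε-reachable since no branch accepts ε)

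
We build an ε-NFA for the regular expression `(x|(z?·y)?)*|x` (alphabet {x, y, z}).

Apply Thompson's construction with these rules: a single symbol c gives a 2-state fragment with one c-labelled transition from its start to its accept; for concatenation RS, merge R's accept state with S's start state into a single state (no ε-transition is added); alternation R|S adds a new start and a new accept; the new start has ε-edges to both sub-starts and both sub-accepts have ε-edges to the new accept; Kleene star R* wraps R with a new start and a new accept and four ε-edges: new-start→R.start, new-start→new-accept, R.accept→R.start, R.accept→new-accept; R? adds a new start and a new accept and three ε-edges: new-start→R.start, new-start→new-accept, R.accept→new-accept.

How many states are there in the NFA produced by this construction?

Building bottom-up:
Each of the 4 symbol leaves contributes a 2-state fragment.
  z? → 4 states
  z?·y → 5 states
  (z?·y)? → 7 states
  x|(z?·y)? → 11 states
  (x|(z?·y)?)* → 13 states
  (x|(z?·y)?)*|x → 17 states

17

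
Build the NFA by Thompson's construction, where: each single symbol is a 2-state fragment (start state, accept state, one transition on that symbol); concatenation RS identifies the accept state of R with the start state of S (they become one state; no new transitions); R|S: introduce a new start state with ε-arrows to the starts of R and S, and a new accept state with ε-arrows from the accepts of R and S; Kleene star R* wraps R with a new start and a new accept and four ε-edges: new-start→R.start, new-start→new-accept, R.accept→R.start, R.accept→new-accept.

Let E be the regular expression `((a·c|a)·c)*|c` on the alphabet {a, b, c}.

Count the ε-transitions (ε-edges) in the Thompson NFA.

Recursing over subexpressions:
Each of the 5 symbol leaves contributes 0 ε-transitions.
  a·c — 0 ε-transitions
  a·c|a — 4 ε-transitions
  (a·c|a)·c — 4 ε-transitions
  ((a·c|a)·c)* — 8 ε-transitions
  ((a·c|a)·c)*|c — 12 ε-transitions

12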